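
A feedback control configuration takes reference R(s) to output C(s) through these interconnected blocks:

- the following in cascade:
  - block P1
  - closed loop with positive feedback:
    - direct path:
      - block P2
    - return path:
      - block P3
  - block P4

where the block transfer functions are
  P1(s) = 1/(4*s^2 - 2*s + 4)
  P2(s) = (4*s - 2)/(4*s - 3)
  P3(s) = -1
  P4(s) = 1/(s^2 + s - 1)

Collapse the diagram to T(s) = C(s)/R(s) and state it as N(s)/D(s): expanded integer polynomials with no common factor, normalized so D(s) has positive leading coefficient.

Step 1 - collapse the loop (P2 forward, P3 return), giving (4*s - 2)/(8*s - 5)
Step 2 - series reduction of P1, [P2/(1-P2*P3)], P4, which is the overall transfer function T(s) = C(s)/R(s) in lowest terms

Final answer: (2*s - 1)/(16*s^5 - 2*s^4 - 13*s^3 + 29*s^2 - 31*s + 10)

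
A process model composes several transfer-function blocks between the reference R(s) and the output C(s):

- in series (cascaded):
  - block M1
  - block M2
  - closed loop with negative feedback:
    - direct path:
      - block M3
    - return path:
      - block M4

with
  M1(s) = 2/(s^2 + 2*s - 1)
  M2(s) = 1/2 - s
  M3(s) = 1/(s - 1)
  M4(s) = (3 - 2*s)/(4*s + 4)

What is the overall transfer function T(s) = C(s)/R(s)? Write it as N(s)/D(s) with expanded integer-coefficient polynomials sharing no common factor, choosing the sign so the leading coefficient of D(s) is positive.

The answer is (-8*s^2 - 4*s + 4)/(4*s^4 + 6*s^3 - 9*s^2 + 1).

Reasoning:
Step 1 - collapse the loop (M3 forward, M4 return); result (4*s + 4)/(4*s^2 - 2*s - 1)
Step 2 - multiply M1, M2, [M3/(1+M3*M4)] (series); the result is T(s) itself (integer coefficients, no common factor, positive leading denominator coefficient)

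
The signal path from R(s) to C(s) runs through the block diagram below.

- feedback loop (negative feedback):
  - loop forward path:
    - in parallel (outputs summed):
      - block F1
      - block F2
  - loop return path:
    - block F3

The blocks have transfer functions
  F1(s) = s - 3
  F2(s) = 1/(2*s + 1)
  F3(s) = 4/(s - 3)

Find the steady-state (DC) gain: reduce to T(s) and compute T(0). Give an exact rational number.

First reduce the diagram to T(s).

Step 1: combine F1, F2 in parallel = (2*s^2 - 5*s - 2)/(2*s + 1)
Step 2: reduce the feedback loop with forward (F1+F2) and return F3 = (2*s^3 - 11*s^2 + 13*s + 6)/(10*s^2 - 25*s - 11)
DC gain: substitute s = 0 into T(s) from step 2: T(0) = 6/(-11) = -6/11.

Answer: -6/11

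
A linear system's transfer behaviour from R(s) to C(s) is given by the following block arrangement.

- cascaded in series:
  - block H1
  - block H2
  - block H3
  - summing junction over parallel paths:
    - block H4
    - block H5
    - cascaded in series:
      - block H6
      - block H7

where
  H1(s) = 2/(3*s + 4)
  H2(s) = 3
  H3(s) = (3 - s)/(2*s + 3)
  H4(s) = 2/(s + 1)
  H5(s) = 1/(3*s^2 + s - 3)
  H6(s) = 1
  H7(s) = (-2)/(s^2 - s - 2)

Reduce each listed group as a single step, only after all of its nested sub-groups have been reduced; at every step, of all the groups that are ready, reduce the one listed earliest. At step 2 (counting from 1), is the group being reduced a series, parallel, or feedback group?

(1) multiply H6, H7 (series)
(2) parallel reduction of H4, H5, (H6*H7)
(3) multiply H1, H2, H3, (H4+H5+(H6*H7)) (series)
Step 2: parallel.

Hence the answer: parallel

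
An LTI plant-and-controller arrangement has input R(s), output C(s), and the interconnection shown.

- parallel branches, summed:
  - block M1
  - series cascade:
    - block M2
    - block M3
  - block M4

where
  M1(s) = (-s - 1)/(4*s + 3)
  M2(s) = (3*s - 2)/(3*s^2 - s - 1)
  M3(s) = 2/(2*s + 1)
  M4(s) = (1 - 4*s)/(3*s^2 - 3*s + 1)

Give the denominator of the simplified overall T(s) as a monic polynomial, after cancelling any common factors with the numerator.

[1] cascade M2, M3 = (6*s - 4)/(6*s^3 + s^2 - 3*s - 1)
[2] reduce the parallel group M1, (M2*M3), M4 = (-18*s^6 - 99*s^5 + 29*s^4 - 9*s^3 + 18*s^2 + 38*s - 14)/(72*s^6 - 6*s^5 - 69*s^4 + 10*s^3 + 21*s^2 - 4*s - 3)
That last expression is T(s), already simplified. Scaling its denominator by 1/72 (the reciprocal of the leading coefficient) yields the monic denominator.

Answer: s^6 - s^5/12 - 23*s^4/24 + 5*s^3/36 + 7*s^2/24 - s/18 - 1/24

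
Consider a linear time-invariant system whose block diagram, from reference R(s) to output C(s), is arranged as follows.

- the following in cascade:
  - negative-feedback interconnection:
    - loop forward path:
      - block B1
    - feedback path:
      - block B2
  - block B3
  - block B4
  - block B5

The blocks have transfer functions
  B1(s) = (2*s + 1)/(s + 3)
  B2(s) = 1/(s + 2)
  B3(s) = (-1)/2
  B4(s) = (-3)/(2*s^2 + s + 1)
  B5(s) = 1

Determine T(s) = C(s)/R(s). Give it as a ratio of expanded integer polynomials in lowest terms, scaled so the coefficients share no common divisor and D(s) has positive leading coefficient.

(1) feedback reduction of B1, B2 gives (2*s^2 + 5*s + 2)/(s^2 + 7*s + 7)
(2) cascade [B1/(1+B1*B2)], B3, B4, B5; the result is T(s) itself (integer coefficients, no common factor, positive leading denominator coefficient)

Final answer: (6*s^2 + 15*s + 6)/(4*s^4 + 30*s^3 + 44*s^2 + 28*s + 14)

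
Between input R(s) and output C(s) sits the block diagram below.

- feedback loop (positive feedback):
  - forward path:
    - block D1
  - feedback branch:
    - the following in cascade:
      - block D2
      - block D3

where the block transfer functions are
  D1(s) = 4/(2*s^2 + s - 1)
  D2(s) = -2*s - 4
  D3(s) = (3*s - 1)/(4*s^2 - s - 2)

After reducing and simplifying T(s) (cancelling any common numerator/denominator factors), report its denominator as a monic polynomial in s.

Step 1: cascade D2, D3, giving (-6*s^2 - 10*s + 4)/(4*s^2 - s - 2)
Step 2: feedback reduction of D1, (D2*D3), giving (16*s^2 - 4*s - 8)/(8*s^4 + 2*s^3 + 15*s^2 + 39*s - 14)
Step 2 gives the fully reduced T(s), with no common factor left to cancel. The denominator's leading coefficient is 8, so divide each of its coefficients by 8 to get the monic form.

Answer: s^4 + s^3/4 + 15*s^2/8 + 39*s/8 - 7/4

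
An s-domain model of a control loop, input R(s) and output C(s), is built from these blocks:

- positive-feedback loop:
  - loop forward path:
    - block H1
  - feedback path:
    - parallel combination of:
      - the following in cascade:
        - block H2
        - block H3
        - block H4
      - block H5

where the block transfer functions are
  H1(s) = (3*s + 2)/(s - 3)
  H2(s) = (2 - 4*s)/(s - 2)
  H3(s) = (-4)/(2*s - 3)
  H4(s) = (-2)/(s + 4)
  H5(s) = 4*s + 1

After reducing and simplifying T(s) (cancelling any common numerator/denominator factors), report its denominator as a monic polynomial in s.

The answer is s^5 + 4*s^4/3 - 61*s^3/6 - 23*s^2/24 + 19*s/4 + 19/3.

Reasoning:
1. cascade H2, H3, H4: (16 - 32*s)/(2*s^3 + s^2 - 22*s + 24)
2. parallel reduction of (H2*H3*H4), H5: (8*s^4 + 6*s^3 - 87*s^2 + 42*s + 40)/(2*s^3 + s^2 - 22*s + 24)
3. apply the feedback formula to H1, ((H2*H3*H4)+H5): (-6*s^4 - 7*s^3 + 64*s^2 - 28*s - 48)/(24*s^5 + 32*s^4 - 244*s^3 - 23*s^2 + 114*s + 152)
T(s) is the step-3 result (common factors already cancelled). Leading coefficient of the denominator: 24. Divide through by 24 for the monic polynomial.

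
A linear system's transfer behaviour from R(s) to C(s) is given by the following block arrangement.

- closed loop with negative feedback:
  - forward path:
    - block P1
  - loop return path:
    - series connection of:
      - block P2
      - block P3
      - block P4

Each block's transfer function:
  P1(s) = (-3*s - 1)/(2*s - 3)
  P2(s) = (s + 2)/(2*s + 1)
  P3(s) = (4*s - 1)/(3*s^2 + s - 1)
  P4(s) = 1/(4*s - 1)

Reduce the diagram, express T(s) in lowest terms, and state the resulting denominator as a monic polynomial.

First reduce the diagram to T(s).

Step 1. cascade P2, P3, P4 gives (s + 2)/(6*s^3 + 5*s^2 - s - 1)
Step 2. collapse the loop (P1 forward, (P2*P3*P4) return) gives (-18*s^4 - 21*s^3 - 2*s^2 + 4*s + 1)/(12*s^4 - 8*s^3 - 20*s^2 - 6*s + 1)
The result of step 2 is T(s) in lowest terms. Its denominator has leading coefficient 12; dividing the denominator through by 12 makes it monic.

Answer: s^4 - 2*s^3/3 - 5*s^2/3 - s/2 + 1/12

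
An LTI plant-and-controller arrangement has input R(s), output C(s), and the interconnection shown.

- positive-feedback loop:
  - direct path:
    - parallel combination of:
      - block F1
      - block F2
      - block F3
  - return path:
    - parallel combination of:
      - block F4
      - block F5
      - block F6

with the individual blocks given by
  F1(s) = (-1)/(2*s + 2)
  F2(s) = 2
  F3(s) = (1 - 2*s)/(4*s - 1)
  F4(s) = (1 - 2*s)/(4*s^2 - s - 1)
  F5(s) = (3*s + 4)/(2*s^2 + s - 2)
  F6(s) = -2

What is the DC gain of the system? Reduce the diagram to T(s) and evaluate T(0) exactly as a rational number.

Reducing step by step:

Step 1: combine F1, F2, F3 in parallel gives (12*s^2 + 6*s - 1)/(8*s^2 + 6*s - 2)
Step 2: parallel reduction of F4, F5, F6 gives (-16*s^4 + 4*s^3 + 35*s^2 - 4*s - 10)/(8*s^4 + 2*s^3 - 11*s^2 + s + 2)
Step 3: reduce the feedback loop with forward (F1+F2+F3) and return (F4+F5+F6) gives (96*s^6 + 72*s^5 - 128*s^4 - 56*s^3 + 41*s^2 + 11*s - 2)/(256*s^6 + 112*s^5 - 552*s^4 - 220*s^3 + 223*s^2 + 66*s - 14)
Evaluating the step-3 result (the overall T(s)) at s = 0 gives T(0) = -2/(-14) = 1/7.

Answer: 1/7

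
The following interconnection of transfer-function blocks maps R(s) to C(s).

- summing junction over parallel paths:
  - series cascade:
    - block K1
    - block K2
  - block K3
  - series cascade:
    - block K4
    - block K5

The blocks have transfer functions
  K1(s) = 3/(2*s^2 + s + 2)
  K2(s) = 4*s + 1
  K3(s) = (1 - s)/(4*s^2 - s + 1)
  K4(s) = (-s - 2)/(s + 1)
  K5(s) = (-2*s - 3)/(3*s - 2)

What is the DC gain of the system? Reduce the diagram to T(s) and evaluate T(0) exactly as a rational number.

Step 1. combine K1, K2 in series, giving (12*s + 3)/(2*s^2 + s + 2)
Step 2. series reduction of K4, K5, giving (2*s^2 + 7*s + 6)/(3*s^2 + s - 2)
Step 3. add (K1*K2), K3, (K4*K5) (parallel), giving (16*s^6 + 198*s^5 + 129*s^4 + 6*s^3 + 72*s^2 - 3*s + 2)/(24*s^6 + 14*s^5 + 13*s^4 + 2*s^3 - 13*s^2 + 4*s - 4)
Evaluating the step-3 result (the overall T(s)) at s = 0 gives T(0) = 2/(-4) = -1/2.

Therefore the answer is -1/2.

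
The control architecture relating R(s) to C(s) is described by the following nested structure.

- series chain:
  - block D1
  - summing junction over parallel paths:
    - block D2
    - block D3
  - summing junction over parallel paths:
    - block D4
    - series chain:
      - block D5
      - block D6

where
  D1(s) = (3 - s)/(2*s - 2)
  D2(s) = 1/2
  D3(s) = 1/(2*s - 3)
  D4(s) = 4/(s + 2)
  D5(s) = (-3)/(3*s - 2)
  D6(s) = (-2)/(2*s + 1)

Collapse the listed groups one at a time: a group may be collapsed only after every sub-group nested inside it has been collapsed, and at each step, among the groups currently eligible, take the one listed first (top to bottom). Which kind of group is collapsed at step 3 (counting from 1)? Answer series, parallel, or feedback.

Reducing step by step:

[1] add D2, D3 (parallel)
[2] cascade D5, D6
[3] reduce the parallel group D4, (D5*D6)
[4] reduce the series chain D1, (D2+D3), (D4+(D5*D6))
Step 3: parallel.

Answer: parallel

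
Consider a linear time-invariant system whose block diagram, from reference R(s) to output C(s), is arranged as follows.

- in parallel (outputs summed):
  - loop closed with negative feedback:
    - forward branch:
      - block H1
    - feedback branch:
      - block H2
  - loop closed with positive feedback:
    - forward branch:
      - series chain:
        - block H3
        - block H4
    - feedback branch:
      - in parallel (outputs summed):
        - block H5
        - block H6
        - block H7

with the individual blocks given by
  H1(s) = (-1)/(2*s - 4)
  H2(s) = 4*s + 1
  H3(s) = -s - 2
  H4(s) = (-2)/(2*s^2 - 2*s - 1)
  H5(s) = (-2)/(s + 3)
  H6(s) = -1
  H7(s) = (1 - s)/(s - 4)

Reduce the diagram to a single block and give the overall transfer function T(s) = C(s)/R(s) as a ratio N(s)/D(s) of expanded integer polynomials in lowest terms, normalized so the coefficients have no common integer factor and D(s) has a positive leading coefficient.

Step 1: feedback reduction of H1, H2, giving 1/(2*s + 5)
Step 2: multiply H3, H4 (series), giving (2*s + 4)/(2*s^2 - 2*s - 1)
Step 3: add H5, H6, H7 (parallel), giving (-2*s^2 - 3*s + 23)/(s^2 - s - 12)
Step 4: reduce the feedback loop with forward (H3*H4) and return (H5+H6+H7), giving (2*s^3 + 2*s^2 - 28*s - 48)/(2*s^4 - 9*s^2 - 9*s - 80)
Step 5: combine [H1/(1+H1*H2)], [(H3*H4)/(1-(H3*H4)*(H5+H6+H7))] in parallel: this yields T(s), and no further normalization is needed

Hence the answer: (6*s^4 + 14*s^3 - 55*s^2 - 245*s - 320)/(4*s^5 + 10*s^4 - 18*s^3 - 63*s^2 - 205*s - 400)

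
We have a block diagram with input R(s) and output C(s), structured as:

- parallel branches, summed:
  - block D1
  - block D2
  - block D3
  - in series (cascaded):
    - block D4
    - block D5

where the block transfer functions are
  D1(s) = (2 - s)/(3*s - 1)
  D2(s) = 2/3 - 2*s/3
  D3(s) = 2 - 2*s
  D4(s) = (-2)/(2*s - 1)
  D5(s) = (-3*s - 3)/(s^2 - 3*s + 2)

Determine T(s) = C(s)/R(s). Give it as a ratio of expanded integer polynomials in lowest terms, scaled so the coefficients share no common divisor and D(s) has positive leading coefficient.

First reduce the diagram to T(s).

1. series reduction of D4, D5 gives (6*s + 6)/(2*s^3 - 7*s^2 + 7*s - 2)
2. reduce the parallel group D1, D2, D3, (D4*D5): this yields T(s), and no further normalization is needed

Answer: (-48*s^5 + 226*s^4 - 375*s^3 + 319*s^2 - 36*s - 14)/(18*s^4 - 69*s^3 + 84*s^2 - 39*s + 6)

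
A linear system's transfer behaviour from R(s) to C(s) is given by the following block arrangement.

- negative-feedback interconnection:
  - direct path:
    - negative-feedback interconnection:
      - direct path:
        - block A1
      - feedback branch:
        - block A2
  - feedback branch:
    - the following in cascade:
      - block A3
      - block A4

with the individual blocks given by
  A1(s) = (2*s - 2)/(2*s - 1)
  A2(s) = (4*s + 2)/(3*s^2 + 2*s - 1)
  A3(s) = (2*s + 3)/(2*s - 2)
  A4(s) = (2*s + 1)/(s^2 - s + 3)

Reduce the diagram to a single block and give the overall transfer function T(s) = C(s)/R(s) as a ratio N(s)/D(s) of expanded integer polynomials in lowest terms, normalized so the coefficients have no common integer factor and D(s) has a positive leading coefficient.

Step 1: reduce the feedback loop with forward A1 and return A2 = (6*s^3 - 2*s^2 - 6*s + 2)/(6*s^3 + 9*s^2 - 8*s - 3)
Step 2: multiply A3, A4 (series) = (4*s^2 + 8*s + 3)/(2*s^3 - 4*s^2 + 8*s - 6)
Step 3: feedback reduction of [A1/(1+A1*A2)], (A3*A4), giving the overall T(s)

Hence the answer: (6*s^5 - 8*s^4 + 14*s^3 + 2*s^2 - 20*s + 6)/(6*s^5 + 15*s^4 + 33*s^3 + 53*s^2 - 23*s - 12)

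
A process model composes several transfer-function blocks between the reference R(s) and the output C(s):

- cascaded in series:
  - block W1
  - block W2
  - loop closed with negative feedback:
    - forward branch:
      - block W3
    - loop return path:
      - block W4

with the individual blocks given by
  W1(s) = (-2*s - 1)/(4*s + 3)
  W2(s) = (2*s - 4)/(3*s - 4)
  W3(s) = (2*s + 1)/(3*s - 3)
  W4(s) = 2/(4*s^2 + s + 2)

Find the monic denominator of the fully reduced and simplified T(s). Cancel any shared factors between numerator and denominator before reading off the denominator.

(1) collapse the loop (W3 forward, W4 return), giving (8*s^3 + 6*s^2 + 5*s + 2)/(12*s^3 - 9*s^2 + 7*s - 4)
(2) combine W1, W2, [W3/(1+W3*W4)] in series, giving (-32*s^5 + 24*s^4 + 48*s^3 + 46*s^2 + 32*s + 8)/(144*s^5 - 192*s^4 + 3*s^3 + 11*s^2 - 56*s + 48)
Step 2 gives the fully reduced T(s), with no common factor left to cancel. The denominator's leading coefficient is 144, so divide each of its coefficients by 144 to get the monic form.

Hence the answer: s^5 - 4*s^4/3 + s^3/48 + 11*s^2/144 - 7*s/18 + 1/3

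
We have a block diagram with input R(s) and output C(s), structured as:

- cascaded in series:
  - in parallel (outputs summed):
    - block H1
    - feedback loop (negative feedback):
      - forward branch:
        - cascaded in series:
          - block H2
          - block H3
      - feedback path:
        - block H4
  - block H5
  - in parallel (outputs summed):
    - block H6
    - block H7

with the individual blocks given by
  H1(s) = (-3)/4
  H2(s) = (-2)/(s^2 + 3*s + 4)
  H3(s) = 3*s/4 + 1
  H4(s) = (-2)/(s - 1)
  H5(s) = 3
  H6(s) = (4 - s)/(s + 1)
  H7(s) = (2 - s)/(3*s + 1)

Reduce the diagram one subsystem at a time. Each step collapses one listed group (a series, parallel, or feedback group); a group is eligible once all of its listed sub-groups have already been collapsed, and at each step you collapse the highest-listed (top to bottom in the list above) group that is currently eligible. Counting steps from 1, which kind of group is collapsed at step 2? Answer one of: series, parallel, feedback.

[1] combine H2, H3 in series
[2] close the feedback loop around (H2*H3), H4
[3] sum the parallel branches H1, [(H2*H3)/(1+(H2*H3)*H4)]
[4] sum the parallel branches H6, H7
[5] combine (H1+[(H2*H3)/(1+(H2*H3)*H4)]), H5, (H6+H7) in series
So the answer for step 2 is feedback.

Hence the answer: feedback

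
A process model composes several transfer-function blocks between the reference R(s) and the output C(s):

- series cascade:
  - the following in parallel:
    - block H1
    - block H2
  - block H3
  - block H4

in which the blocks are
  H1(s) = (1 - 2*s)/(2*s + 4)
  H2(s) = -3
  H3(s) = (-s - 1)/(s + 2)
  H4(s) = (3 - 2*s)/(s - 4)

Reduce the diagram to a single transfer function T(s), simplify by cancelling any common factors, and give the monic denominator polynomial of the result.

(1) sum the parallel branches H1, H2, giving (-8*s - 11)/(2*s + 4)
(2) series reduction of (H1+H2), H3, H4, giving (-16*s^3 - 14*s^2 + 35*s + 33)/(2*s^3 - 24*s - 32)
Step 2 gives the fully reduced T(s), with no common factor left to cancel. The denominator's leading coefficient is 2, so divide each of its coefficients by 2 to get the monic form.

Final answer: s^3 - 12*s - 16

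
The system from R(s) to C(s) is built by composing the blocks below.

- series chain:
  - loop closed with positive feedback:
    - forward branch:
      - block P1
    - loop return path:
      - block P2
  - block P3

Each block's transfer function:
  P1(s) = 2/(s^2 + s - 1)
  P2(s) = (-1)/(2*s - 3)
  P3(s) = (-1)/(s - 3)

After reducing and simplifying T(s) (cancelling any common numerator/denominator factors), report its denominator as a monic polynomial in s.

1. close the feedback loop around P1, P2: (4*s - 6)/(2*s^3 - s^2 - 5*s + 5)
2. cascade [P1/(1-P1*P2)], P3: (6 - 4*s)/(2*s^4 - 7*s^3 - 2*s^2 + 20*s - 15)
T(s) is the step-2 result (common factors already cancelled). Leading coefficient of the denominator: 2. Divide through by 2 for the monic polynomial.

Hence the answer: s^4 - 7*s^3/2 - s^2 + 10*s - 15/2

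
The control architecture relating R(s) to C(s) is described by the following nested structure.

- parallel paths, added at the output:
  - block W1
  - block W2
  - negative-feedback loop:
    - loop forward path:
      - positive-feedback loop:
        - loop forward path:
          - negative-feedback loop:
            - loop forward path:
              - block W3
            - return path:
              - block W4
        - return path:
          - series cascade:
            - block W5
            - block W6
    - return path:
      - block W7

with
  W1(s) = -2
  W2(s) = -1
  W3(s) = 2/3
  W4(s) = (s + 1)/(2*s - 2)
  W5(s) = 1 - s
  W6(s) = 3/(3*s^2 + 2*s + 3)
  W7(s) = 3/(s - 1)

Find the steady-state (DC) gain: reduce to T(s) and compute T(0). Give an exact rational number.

Step 1. feedback reduction of W3, W4: (s - 1)/(2*s - 1)
Step 2. series reduction of W5, W6: (3 - 3*s)/(3*s^2 + 2*s + 3)
Step 3. feedback reduction of [W3/(1+W3*W4)], (W5*W6): (3*s^3 - s^2 + s - 3)/(6*s^3 + 4*s^2 - 2*s)
Step 4. feedback reduction of [[W3/(1+W3*W4)]/(1-[W3/(1+W3*W4)]*(W5*W6))], W7: (3*s^3 - s^2 + s - 3)/(6*s^3 + 13*s^2 + 4*s + 9)
Step 5. add W1, W2, [[[W3/(1+W3*W4)]/(1-[W3/(1+W3*W4)]*(W5*W6))]/(1+[[W3/(1+W3*W4)]/(1-[W3/(1+W3*W4)]*(W5*W6))]*W7)] (parallel): (-15*s^3 - 40*s^2 - 11*s - 30)/(6*s^3 + 13*s^2 + 4*s + 9)
Evaluating the step-5 result (the overall T(s)) at s = 0 gives T(0) = -30/9 = -10/3.

Answer: -10/3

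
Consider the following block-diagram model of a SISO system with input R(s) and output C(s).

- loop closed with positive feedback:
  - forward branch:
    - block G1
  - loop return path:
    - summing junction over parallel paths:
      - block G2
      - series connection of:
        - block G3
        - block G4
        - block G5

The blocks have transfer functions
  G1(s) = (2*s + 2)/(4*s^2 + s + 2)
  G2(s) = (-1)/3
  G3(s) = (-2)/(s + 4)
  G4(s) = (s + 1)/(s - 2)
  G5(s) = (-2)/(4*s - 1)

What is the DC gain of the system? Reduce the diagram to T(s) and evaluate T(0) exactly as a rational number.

Reducing step by step:

(1) combine G3, G4, G5 in series: (4*s + 4)/(4*s^3 + 7*s^2 - 34*s + 8)
(2) parallel reduction of G2, (G3*G4*G5): (-4*s^3 - 7*s^2 + 46*s + 4)/(12*s^3 + 21*s^2 - 102*s + 24)
(3) apply the feedback formula to G1, (G2+(G3*G4*G5)): (24*s^4 + 66*s^3 - 162*s^2 - 156*s + 48)/(48*s^5 + 104*s^4 - 341*s^3 - 42*s^2 - 280*s + 40)
The step-3 result is T(s). Setting s = 0: T(0) = 48/40 = 6/5.

Answer: 6/5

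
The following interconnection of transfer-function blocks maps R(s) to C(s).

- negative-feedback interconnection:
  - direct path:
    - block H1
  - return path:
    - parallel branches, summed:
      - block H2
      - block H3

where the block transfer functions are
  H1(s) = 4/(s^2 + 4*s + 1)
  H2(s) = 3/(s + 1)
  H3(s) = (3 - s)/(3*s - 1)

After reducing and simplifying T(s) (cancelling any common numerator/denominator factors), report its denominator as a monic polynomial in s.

Reducing step by step:

[1] combine H2, H3 in parallel; result (-s^2 + 11*s)/(3*s^2 + 2*s - 1)
[2] close the feedback loop around H1, (H2+H3); result (12*s^2 + 8*s - 4)/(3*s^4 + 14*s^3 + 6*s^2 + 42*s - 1)
No further cancellation is possible in the step-2 result, so that is T(s). Its denominator becomes monic after dividing by the leading coefficient 3.

Answer: s^4 + 14*s^3/3 + 2*s^2 + 14*s - 1/3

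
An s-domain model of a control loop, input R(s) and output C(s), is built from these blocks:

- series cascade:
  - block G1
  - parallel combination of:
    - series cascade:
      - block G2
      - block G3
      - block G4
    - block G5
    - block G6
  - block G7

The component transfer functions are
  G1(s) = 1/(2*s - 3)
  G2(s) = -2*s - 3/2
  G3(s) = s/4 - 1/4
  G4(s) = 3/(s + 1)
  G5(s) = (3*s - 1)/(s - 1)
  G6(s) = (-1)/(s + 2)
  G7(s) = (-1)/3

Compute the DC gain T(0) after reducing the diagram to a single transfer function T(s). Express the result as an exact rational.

Step 1: reduce the series chain G2, G3, G4 -> (-12*s^2 + 3*s + 9)/(8*s + 8)
Step 2: sum the parallel branches (G2*G3*G4), G5, G6 -> (-12*s^4 + 15*s^3 + 92*s^2 + 27*s - 26)/(8*s^3 + 16*s^2 - 8*s - 16)
Step 3: cascade G1, ((G2*G3*G4)+G5+G6), G7 -> (12*s^4 - 15*s^3 - 92*s^2 - 27*s + 26)/(48*s^4 + 24*s^3 - 192*s^2 - 24*s + 144)
Evaluating the step-3 result (the overall T(s)) at s = 0 gives T(0) = 26/144 = 13/72.

Answer: 13/72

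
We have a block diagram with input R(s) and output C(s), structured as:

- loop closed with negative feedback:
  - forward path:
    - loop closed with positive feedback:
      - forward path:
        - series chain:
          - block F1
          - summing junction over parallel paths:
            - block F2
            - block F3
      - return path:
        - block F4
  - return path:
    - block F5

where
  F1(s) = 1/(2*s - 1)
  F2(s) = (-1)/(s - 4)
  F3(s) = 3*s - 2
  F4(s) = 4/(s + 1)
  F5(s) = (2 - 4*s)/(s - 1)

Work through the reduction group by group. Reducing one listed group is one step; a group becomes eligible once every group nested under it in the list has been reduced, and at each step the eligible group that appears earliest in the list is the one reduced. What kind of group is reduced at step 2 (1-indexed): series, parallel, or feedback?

(1) add F2, F3 (parallel)
(2) multiply F1, (F2+F3) (series)
(3) feedback reduction of (F1*(F2+F3)), F4
(4) apply the feedback formula to [(F1*(F2+F3))/(1-(F1*(F2+F3))*F4)], F5
Step 2: series.

Therefore the answer is series.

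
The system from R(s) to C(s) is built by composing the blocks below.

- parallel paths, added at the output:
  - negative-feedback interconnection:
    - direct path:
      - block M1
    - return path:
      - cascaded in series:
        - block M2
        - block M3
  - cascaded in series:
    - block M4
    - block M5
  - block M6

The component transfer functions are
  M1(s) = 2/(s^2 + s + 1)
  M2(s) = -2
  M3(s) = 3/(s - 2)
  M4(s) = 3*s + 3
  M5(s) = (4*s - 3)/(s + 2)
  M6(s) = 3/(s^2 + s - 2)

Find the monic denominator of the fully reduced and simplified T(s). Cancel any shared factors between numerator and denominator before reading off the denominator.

(1) cascade M2, M3 gives (-6)/(s - 2)
(2) reduce the feedback loop with forward M1 and return (M2*M3) gives (2*s - 4)/(s^3 - s^2 - s - 14)
(3) combine M4, M5 in series gives (12*s^2 + 3*s - 9)/(s + 2)
(4) parallel reduction of [M1/(1+M1*(M2*M3))], (M4*M5), M6 gives (12*s^6 - 21*s^5 - 15*s^4 - 133*s^3 + 124*s^2 + 148*s - 160)/(s^5 - 4*s^3 - 13*s^2 - 12*s + 28)
Step 4 gives the fully reduced T(s), with no common factor left to cancel. The denominator is already monic (leading coefficient 1).

Final answer: s^5 - 4*s^3 - 13*s^2 - 12*s + 28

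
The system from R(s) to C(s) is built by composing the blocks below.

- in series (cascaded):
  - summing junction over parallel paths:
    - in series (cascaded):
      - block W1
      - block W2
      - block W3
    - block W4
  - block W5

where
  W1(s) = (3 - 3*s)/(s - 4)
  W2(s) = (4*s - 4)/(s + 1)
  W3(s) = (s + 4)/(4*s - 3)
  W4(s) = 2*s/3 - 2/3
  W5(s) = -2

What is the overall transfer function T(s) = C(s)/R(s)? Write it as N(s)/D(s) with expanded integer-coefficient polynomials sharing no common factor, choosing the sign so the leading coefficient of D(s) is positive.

Reducing step by step:

Step 1 - reduce the series chain W1, W2, W3 gives (-12*s^3 - 24*s^2 + 84*s - 48)/(4*s^3 - 15*s^2 - 7*s + 12)
Step 2 - parallel reduction of (W1*W2*W3), W4 gives (8*s^4 - 74*s^3 - 56*s^2 + 290*s - 168)/(12*s^3 - 45*s^2 - 21*s + 36)
Step 3 - cascade ((W1*W2*W3)+W4), W5, which is the overall transfer function T(s) = C(s)/R(s) in lowest terms

Answer: (-16*s^4 + 148*s^3 + 112*s^2 - 580*s + 336)/(12*s^3 - 45*s^2 - 21*s + 36)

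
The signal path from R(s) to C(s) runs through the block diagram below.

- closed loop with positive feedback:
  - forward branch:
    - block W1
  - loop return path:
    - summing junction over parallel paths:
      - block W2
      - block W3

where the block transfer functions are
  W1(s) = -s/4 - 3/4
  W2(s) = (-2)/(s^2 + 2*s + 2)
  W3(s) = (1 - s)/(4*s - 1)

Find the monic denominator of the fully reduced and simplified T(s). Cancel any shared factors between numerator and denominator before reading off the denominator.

(1) parallel reduction of W2, W3 -> (-s^3 - s^2 - 8*s + 4)/(4*s^3 + 7*s^2 + 6*s - 2)
(2) reduce the feedback loop with forward W1 and return (W2+W3) -> (4*s^4 + 19*s^3 + 27*s^2 + 16*s - 6)/(s^4 - 12*s^3 - 17*s^2 - 4*s - 4)
Step 2 gives the fully reduced T(s), with no common factor left to cancel. The denominator is already monic (leading coefficient 1).

Final answer: s^4 - 12*s^3 - 17*s^2 - 4*s - 4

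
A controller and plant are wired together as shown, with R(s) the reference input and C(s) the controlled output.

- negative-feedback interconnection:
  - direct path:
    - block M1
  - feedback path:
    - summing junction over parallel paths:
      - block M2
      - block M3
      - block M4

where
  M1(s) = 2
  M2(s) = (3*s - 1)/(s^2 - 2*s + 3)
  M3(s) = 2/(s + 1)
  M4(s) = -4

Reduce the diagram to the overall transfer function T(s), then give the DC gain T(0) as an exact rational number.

First reduce the diagram to T(s).

Step 1 - parallel reduction of M2, M3, M4 gives (-4*s^3 + 9*s^2 - 6*s - 7)/(s^3 - s^2 + s + 3)
Step 2 - reduce the feedback loop with forward M1 and return (M2+M3+M4) gives (-2*s^3 + 2*s^2 - 2*s - 6)/(7*s^3 - 17*s^2 + 11*s + 11)
Evaluating the step-2 result (the overall T(s)) at s = 0 gives T(0) = -6/11.

Answer: -6/11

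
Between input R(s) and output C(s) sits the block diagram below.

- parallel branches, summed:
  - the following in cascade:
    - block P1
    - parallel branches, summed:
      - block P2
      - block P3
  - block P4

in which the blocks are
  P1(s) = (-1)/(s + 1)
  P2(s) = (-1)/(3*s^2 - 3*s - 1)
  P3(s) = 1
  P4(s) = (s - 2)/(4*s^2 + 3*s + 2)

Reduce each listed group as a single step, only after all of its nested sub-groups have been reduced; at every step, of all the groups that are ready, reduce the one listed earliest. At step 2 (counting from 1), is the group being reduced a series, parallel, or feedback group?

Answer: series

Working:
[1] add P2, P3 (parallel)
[2] multiply P1, (P2+P3) (series)
[3] sum the parallel branches (P1*(P2+P3)), P4
So the answer for step 2 is series.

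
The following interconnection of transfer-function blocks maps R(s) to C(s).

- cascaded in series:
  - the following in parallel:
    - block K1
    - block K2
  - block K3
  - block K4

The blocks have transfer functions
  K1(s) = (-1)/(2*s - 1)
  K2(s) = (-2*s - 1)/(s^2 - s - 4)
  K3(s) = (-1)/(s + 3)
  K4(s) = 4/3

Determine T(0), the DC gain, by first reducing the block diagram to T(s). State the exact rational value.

Answer: -5/9

Working:
Step 1 - sum the parallel branches K1, K2 gives (-5*s^2 + s + 5)/(2*s^3 - 3*s^2 - 7*s + 4)
Step 2 - combine (K1+K2), K3, K4 in series gives (20*s^2 - 4*s - 20)/(6*s^4 + 9*s^3 - 48*s^2 - 51*s + 36)
That last expression is T(s); at s = 0 only the constant terms survive, so T(0) = -20/36 = -5/9.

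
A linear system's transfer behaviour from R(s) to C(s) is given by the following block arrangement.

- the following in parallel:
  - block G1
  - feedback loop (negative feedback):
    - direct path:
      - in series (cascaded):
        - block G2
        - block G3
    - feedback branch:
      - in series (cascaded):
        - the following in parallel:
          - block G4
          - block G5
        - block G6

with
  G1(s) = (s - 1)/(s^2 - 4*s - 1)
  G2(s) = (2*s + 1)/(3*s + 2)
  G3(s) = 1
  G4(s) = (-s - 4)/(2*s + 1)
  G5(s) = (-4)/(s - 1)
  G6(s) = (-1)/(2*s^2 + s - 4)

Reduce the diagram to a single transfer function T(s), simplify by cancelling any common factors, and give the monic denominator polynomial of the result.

1. combine G2, G3 in series, giving (2*s + 1)/(3*s + 2)
2. combine G4, G5 in parallel, giving (-s^2 - 11*s)/(2*s^2 - s - 1)
3. multiply (G4+G5), G6 (series), giving (s^2 + 11*s)/(4*s^4 - 11*s^2 + 3*s + 4)
4. apply the feedback formula to (G2*G3), ((G4+G5)*G6), giving (4*s^4 - 11*s^2 + 3*s + 4)/(6*s^4 + s^3 - 16*s^2 + 13*s + 8)
5. add G1, [(G2*G3)/(1+(G2*G3)*((G4+G5)*G6))] (parallel), giving (4*s^6 - 10*s^5 - 20*s^4 + 30*s^3 + 32*s^2 - 24*s - 12)/(6*s^6 - 23*s^5 - 26*s^4 + 76*s^3 - 28*s^2 - 45*s - 8)
Step 5 gives the fully reduced T(s), with no common factor left to cancel. The denominator's leading coefficient is 6, so divide each of its coefficients by 6 to get the monic form.

Final answer: s^6 - 23*s^5/6 - 13*s^4/3 + 38*s^3/3 - 14*s^2/3 - 15*s/2 - 4/3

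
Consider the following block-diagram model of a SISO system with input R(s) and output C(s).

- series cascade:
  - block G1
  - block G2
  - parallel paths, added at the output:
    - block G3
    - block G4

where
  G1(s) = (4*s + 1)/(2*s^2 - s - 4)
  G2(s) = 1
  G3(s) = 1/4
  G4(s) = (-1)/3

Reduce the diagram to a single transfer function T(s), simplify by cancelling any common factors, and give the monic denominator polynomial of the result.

Answer: s^2 - s/2 - 2

Working:
Step 1. add G3, G4 (parallel) -> (-1)/12
Step 2. series reduction of G1, G2, (G3+G4) -> (-4*s - 1)/(24*s^2 - 12*s - 48)
Step 2 gives the fully reduced T(s), with no common factor left to cancel. The denominator's leading coefficient is 24, so divide each of its coefficients by 24 to get the monic form.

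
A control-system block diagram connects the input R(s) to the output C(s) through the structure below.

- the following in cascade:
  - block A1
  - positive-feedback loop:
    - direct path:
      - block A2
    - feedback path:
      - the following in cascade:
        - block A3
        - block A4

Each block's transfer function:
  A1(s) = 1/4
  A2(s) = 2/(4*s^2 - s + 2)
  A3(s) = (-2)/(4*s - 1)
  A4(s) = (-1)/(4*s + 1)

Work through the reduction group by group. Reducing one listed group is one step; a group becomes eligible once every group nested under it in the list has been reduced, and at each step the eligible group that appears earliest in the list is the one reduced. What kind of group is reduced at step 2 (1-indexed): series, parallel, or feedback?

The answer is feedback.

Reasoning:
1. series reduction of A3, A4
2. feedback reduction of A2, (A3*A4)
3. combine A1, [A2/(1-A2*(A3*A4))] in series
The group at step 2 is a feedback group.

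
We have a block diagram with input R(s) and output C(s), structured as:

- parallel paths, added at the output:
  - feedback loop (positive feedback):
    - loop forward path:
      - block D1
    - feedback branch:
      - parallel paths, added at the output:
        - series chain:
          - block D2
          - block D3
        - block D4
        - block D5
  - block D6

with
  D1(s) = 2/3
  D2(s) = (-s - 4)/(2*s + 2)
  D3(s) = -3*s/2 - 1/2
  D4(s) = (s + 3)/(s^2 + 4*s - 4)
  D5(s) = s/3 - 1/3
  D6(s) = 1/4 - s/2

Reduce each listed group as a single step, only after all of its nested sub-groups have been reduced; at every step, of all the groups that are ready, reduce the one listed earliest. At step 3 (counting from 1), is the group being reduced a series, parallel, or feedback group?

1. multiply D2, D3 (series)
2. sum the parallel branches (D2*D3), D4, D5
3. feedback reduction of D1, ((D2*D3)+D4+D5)
4. combine [D1/(1-D1*((D2*D3)+D4+D5))], D6 in parallel
Step 3: feedback.

Final answer: feedback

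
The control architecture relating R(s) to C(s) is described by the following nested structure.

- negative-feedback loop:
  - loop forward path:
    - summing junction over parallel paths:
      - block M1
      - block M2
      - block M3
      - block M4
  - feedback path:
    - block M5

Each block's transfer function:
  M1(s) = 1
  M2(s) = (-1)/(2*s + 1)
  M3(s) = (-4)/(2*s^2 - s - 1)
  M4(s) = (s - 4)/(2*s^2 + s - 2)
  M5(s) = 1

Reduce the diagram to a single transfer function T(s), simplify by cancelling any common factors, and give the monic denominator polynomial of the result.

The answer is s^4 - 15*s^2/4 + s/2 + 7/4.

Reasoning:
1. combine M1, M2, M3, M4 in parallel, giving (4*s^4 - 23*s^2 + 3*s + 12)/(4*s^4 - 7*s^2 + s + 2)
2. close the feedback loop around (M1+M2+M3+M4), M5, giving (4*s^4 - 23*s^2 + 3*s + 12)/(8*s^4 - 30*s^2 + 4*s + 14)
No further cancellation is possible in the step-2 result, so that is T(s). Its denominator becomes monic after dividing by the leading coefficient 8.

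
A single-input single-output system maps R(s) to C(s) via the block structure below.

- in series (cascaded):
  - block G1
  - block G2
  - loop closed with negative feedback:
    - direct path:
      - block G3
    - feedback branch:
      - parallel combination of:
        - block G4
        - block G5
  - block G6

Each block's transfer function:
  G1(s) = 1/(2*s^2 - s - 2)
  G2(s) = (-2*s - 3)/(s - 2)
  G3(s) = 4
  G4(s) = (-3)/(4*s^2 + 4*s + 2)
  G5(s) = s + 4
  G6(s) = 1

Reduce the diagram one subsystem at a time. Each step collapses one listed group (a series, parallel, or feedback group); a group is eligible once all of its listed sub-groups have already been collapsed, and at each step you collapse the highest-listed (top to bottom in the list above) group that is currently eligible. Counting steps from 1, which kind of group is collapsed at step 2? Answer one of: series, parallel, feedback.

The answer is feedback.

Reasoning:
1. parallel reduction of G4, G5
2. close the feedback loop around G3, (G4+G5)
3. reduce the series chain G1, G2, [G3/(1+G3*(G4+G5))], G6
At step 2 the group reduced is feedback.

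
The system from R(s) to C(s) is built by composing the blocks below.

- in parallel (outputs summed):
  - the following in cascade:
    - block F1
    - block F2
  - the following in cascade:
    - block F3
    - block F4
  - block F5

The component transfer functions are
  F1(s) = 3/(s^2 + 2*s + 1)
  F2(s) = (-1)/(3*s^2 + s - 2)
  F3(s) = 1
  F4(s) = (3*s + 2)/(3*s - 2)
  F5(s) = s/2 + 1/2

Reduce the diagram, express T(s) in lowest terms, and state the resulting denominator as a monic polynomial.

First reduce the diagram to T(s).

1. multiply F1, F2 (series) -> (-3)/(3*s^4 + 7*s^3 + 3*s^2 - 3*s - 2)
2. reduce the series chain F3, F4 -> (3*s + 2)/(3*s - 2)
3. parallel reduction of (F1*F2), (F3*F4), F5 -> (3*s^5 + 16*s^4 + 32*s^3 + 30*s^2 + 13*s - 4)/(6*s^4 + 14*s^3 + 6*s^2 - 6*s - 4)
That last expression is T(s), already simplified. Scaling its denominator by 1/6 (the reciprocal of the leading coefficient) yields the monic denominator.

Answer: s^4 + 7*s^3/3 + s^2 - s - 2/3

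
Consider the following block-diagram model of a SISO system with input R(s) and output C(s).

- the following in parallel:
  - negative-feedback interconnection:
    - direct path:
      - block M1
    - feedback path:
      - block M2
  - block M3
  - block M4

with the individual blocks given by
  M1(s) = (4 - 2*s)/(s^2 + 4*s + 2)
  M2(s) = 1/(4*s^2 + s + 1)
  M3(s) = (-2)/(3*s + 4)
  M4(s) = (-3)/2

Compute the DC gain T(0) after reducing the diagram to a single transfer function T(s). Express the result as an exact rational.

First reduce the diagram to T(s).

(1) close the feedback loop around M1, M2 gives (-8*s^3 + 14*s^2 + 2*s + 4)/(4*s^4 + 17*s^3 + 13*s^2 + 4*s + 6)
(2) reduce the parallel group [M1/(1+M1*M2)], M3, M4 gives (-36*s^5 - 265*s^4 - 369*s^3 - 120*s^2 - 78*s - 64)/(24*s^5 + 134*s^4 + 214*s^3 + 128*s^2 + 68*s + 48)
The step-2 result is T(s). Setting s = 0: T(0) = -64/48 = -4/3.

Answer: -4/3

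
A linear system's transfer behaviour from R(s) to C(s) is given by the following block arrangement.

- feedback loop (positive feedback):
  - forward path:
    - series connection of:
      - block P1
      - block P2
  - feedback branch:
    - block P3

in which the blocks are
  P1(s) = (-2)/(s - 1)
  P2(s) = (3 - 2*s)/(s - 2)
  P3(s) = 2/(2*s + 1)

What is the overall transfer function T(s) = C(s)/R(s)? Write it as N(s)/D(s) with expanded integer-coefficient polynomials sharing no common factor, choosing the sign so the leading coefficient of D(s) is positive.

Answer: (8*s^2 - 8*s - 6)/(2*s^3 - 5*s^2 - 7*s + 14)

Working:
Step 1: series reduction of P1, P2; result (4*s - 6)/(s^2 - 3*s + 2)
Step 2: close the feedback loop around (P1*P2), P3: this yields T(s), and no further normalization is needed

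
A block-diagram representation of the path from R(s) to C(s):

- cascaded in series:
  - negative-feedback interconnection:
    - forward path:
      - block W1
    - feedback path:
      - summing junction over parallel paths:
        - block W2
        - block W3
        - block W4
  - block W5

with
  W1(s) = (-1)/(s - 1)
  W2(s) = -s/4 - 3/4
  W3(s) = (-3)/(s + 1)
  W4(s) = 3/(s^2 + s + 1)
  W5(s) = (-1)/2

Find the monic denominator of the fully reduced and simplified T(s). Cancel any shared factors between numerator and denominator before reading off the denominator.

Step 1: parallel reduction of W2, W3, W4; result (-s^4 - 5*s^3 - 20*s^2 - 7*s - 3)/(4*s^3 + 8*s^2 + 8*s + 4)
Step 2: apply the feedback formula to W1, (W2+W3+W4); result (-4*s^3 - 8*s^2 - 8*s - 4)/(5*s^4 + 9*s^3 + 20*s^2 + 3*s - 1)
Step 3: reduce the series chain [W1/(1+W1*(W2+W3+W4))], W5; result (2*s^3 + 4*s^2 + 4*s + 2)/(5*s^4 + 9*s^3 + 20*s^2 + 3*s - 1)
Step 3 gives the fully reduced T(s), with no common factor left to cancel. The denominator's leading coefficient is 5, so divide each of its coefficients by 5 to get the monic form.

Therefore the answer is s^4 + 9*s^3/5 + 4*s^2 + 3*s/5 - 1/5.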